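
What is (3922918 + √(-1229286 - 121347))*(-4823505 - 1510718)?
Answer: -24848637422714 - 6334223*I*√1350633 ≈ -2.4849e+13 - 7.3614e+9*I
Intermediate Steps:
(3922918 + √(-1229286 - 121347))*(-4823505 - 1510718) = (3922918 + √(-1350633))*(-6334223) = (3922918 + I*√1350633)*(-6334223) = -24848637422714 - 6334223*I*√1350633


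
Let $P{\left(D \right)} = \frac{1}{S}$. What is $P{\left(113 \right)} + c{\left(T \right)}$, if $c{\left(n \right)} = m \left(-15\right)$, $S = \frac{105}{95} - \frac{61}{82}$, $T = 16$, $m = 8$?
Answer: $- \frac{66002}{563} \approx -117.23$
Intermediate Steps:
$S = \frac{563}{1558}$ ($S = 105 \cdot \frac{1}{95} - \frac{61}{82} = \frac{21}{19} - \frac{61}{82} = \frac{563}{1558} \approx 0.36136$)
$P{\left(D \right)} = \frac{1558}{563}$ ($P{\left(D \right)} = \frac{1}{\frac{563}{1558}} = \frac{1558}{563}$)
$c{\left(n \right)} = -120$ ($c{\left(n \right)} = 8 \left(-15\right) = -120$)
$P{\left(113 \right)} + c{\left(T \right)} = \frac{1558}{563} - 120 = - \frac{66002}{563}$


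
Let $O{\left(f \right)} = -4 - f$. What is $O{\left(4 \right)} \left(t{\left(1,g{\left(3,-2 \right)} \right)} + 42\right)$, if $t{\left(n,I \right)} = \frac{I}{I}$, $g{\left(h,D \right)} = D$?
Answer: $-344$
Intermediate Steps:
$t{\left(n,I \right)} = 1$
$O{\left(4 \right)} \left(t{\left(1,g{\left(3,-2 \right)} \right)} + 42\right) = \left(-4 - 4\right) \left(1 + 42\right) = \left(-4 - 4\right) 43 = \left(-8\right) 43 = -344$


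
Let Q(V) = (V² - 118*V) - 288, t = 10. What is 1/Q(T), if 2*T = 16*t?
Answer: -1/3328 ≈ -0.00030048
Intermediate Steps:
T = 80 (T = (16*10)/2 = (½)*160 = 80)
Q(V) = -288 + V² - 118*V
1/Q(T) = 1/(-288 + 80² - 118*80) = 1/(-288 + 6400 - 9440) = 1/(-3328) = -1/3328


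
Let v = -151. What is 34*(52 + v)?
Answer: -3366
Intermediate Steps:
34*(52 + v) = 34*(52 - 151) = 34*(-99) = -3366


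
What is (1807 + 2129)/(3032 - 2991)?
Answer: 96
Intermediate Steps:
(1807 + 2129)/(3032 - 2991) = 3936/41 = 3936*(1/41) = 96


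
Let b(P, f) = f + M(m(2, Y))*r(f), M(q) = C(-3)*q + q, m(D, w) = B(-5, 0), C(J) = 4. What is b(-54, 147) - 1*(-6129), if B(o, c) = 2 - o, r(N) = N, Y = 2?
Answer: 11421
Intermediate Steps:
m(D, w) = 7 (m(D, w) = 2 - 1*(-5) = 2 + 5 = 7)
M(q) = 5*q (M(q) = 4*q + q = 5*q)
b(P, f) = 36*f (b(P, f) = f + (5*7)*f = f + 35*f = 36*f)
b(-54, 147) - 1*(-6129) = 36*147 - 1*(-6129) = 5292 + 6129 = 11421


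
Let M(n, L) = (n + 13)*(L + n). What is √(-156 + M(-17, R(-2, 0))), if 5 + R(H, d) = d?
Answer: 2*I*√17 ≈ 8.2462*I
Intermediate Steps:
R(H, d) = -5 + d
M(n, L) = (13 + n)*(L + n)
√(-156 + M(-17, R(-2, 0))) = √(-156 + ((-17)² + 13*(-5 + 0) + 13*(-17) + (-5 + 0)*(-17))) = √(-156 + (289 + 13*(-5) - 221 - 5*(-17))) = √(-156 + (289 - 65 - 221 + 85)) = √(-156 + 88) = √(-68) = 2*I*√17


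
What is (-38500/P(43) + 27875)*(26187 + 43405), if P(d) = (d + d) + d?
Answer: 247564841000/129 ≈ 1.9191e+9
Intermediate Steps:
P(d) = 3*d (P(d) = 2*d + d = 3*d)
(-38500/P(43) + 27875)*(26187 + 43405) = (-38500/(3*43) + 27875)*(26187 + 43405) = (-38500/129 + 27875)*69592 = (3557375/129)*69592 = 247564841000/129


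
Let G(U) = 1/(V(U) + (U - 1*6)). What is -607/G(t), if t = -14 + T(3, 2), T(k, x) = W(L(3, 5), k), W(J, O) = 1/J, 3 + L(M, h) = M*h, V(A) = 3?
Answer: 123221/12 ≈ 10268.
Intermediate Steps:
L(M, h) = -3 + M*h
T(k, x) = 1/12 (T(k, x) = 1/(-3 + 3*5) = 1/(-3 + 15) = 1/12)
t = -167/12 (t = -14 + 1/12 = -167/12 ≈ -13.917)
G(U) = 1/(-3 + U) (G(U) = 1/(3 + (U - 1*6)) = 1/(3 + (U - 6)) = 1/(3 + (-6 + U)) = 1/(-3 + U))
-607/G(t) = -607/(1/(-3 - 167/12)) = -607/(1/(-203/12)) = -607/(-12/203) = -607*(-203/12) = 123221/12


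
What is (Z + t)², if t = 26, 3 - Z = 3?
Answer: 676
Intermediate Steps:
Z = 0 (Z = 3 - 1*3 = 3 - 3 = 0)
(Z + t)² = (0 + 26)² = 26² = 676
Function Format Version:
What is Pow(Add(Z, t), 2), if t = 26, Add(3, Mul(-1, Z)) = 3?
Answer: 676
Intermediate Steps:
Z = 0 (Z = Add(3, Mul(-1, 3)) = Add(3, -3) = 0)
Pow(Add(Z, t), 2) = Pow(Add(0, 26), 2) = Pow(26, 2) = 676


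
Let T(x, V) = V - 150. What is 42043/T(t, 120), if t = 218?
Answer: -42043/30 ≈ -1401.4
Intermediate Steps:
T(x, V) = -150 + V
42043/T(t, 120) = 42043/(-150 + 120) = 42043/(-30) = 42043*(-1/30) = -42043/30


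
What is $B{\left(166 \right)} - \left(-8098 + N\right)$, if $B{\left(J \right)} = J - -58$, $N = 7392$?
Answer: $930$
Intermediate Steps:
$B{\left(J \right)} = 58 + J$ ($B{\left(J \right)} = J + 58 = 58 + J$)
$B{\left(166 \right)} - \left(-8098 + N\right) = \left(58 + 166\right) - \left(-8098 + 7392\right) = 224 - -706 = 224 + 706 = 930$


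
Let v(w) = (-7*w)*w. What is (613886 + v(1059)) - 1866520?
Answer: -9103001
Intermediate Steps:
v(w) = -7*w**2
(613886 + v(1059)) - 1866520 = (613886 - 7*1059**2) - 1866520 = (613886 - 7*1121481) - 1866520 = (613886 - 7850367) - 1866520 = -7236481 - 1866520 = -9103001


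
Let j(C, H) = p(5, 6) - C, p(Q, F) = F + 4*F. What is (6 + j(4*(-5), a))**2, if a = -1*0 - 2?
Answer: 3136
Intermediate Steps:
a = -2 (a = 0 - 2 = -2)
p(Q, F) = 5*F
j(C, H) = 30 - C (j(C, H) = 5*6 - C = 30 - C)
(6 + j(4*(-5), a))**2 = (6 + (30 - 4*(-5)))**2 = (6 + (30 - 1*(-20)))**2 = (6 + (30 + 20))**2 = (6 + 50)**2 = 56**2 = 3136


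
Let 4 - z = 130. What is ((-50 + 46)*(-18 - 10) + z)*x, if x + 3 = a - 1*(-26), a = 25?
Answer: -672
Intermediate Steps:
z = -126 (z = 4 - 1*130 = 4 - 130 = -126)
x = 48 (x = -3 + (25 - 1*(-26)) = -3 + (25 + 26) = -3 + 51 = 48)
((-50 + 46)*(-18 - 10) + z)*x = ((-50 + 46)*(-18 - 10) - 126)*48 = (-4*(-28) - 126)*48 = (112 - 126)*48 = -14*48 = -672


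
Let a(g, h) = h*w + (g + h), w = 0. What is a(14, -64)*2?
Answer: -100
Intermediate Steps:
a(g, h) = g + h (a(g, h) = h*0 + (g + h) = 0 + (g + h) = g + h)
a(14, -64)*2 = (14 - 64)*2 = -50*2 = -100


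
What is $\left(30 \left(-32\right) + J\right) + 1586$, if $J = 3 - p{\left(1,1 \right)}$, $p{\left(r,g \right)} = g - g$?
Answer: $629$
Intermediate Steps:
$p{\left(r,g \right)} = 0$
$J = 3$ ($J = 3 - 0 = 3 + 0 = 3$)
$\left(30 \left(-32\right) + J\right) + 1586 = \left(30 \left(-32\right) + 3\right) + 1586 = \left(-960 + 3\right) + 1586 = -957 + 1586 = 629$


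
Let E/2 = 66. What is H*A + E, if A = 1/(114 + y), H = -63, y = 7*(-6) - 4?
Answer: 8913/68 ≈ 131.07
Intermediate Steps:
E = 132 (E = 2*66 = 132)
y = -46 (y = -42 - 4 = -46)
A = 1/68 (A = 1/(114 - 46) = 1/68 ≈ 0.014706)
H*A + E = -63*1/68 + 132 = -63/68 + 132 = 8913/68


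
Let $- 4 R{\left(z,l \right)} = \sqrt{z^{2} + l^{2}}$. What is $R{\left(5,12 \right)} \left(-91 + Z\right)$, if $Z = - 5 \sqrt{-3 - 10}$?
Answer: $\frac{1183}{4} + \frac{65 i \sqrt{13}}{4} \approx 295.75 + 58.59 i$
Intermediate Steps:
$R{\left(z,l \right)} = - \frac{\sqrt{l^{2} + z^{2}}}{4}$ ($R{\left(z,l \right)} = - \frac{\sqrt{z^{2} + l^{2}}}{4} = - \frac{\sqrt{l^{2} + z^{2}}}{4}$)
$Z = - 5 i \sqrt{13}$ ($Z = - 5 \sqrt{-13} = - 5 i \sqrt{13} \approx - 18.028 i$)
$R{\left(5,12 \right)} \left(-91 + Z\right) = - \frac{\sqrt{12^{2} + 5^{2}}}{4} \left(-91 - 5 i \sqrt{13}\right) = - \frac{\sqrt{144 + 25}}{4} \left(-91 - 5 i \sqrt{13}\right) = - \frac{\sqrt{169}}{4} \left(-91 - 5 i \sqrt{13}\right) = \left(- \frac{1}{4}\right) 13 \left(-91 - 5 i \sqrt{13}\right) = - \frac{13 \left(-91 - 5 i \sqrt{13}\right)}{4} = \frac{1183}{4} + \frac{65 i \sqrt{13}}{4}$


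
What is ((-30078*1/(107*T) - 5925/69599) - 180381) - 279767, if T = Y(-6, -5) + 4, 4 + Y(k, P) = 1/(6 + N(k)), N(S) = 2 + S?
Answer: -43429776977/94267 ≈ -4.6071e+5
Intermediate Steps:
Y(k, P) = -4 + 1/(8 + k) (Y(k, P) = -4 + 1/(6 + (2 + k)) = -4 + 1/(8 + k))
T = ½ (T = (-31 - 4*(-6))/(8 - 6) + 4 = (-31 + 24)/2 + 4 = (½)*(-7) + 4 = -7/2 + 4 = ½ ≈ 0.50000)
((-30078*1/(107*T) - 5925/69599) - 180381) - 279767 = ((-30078/(107*(½)) - 5925/69599) - 180381) - 279767 = ((-30078/107/2 - 5925*1/69599) - 180381) - 279767 = ((-30078*2/107 - 75/881) - 180381) - 279767 = ((-60156/107 - 75/881) - 180381) - 279767 = (-53005461/94267 - 180381) - 279767 = -17056981188/94267 - 279767 = -43429776977/94267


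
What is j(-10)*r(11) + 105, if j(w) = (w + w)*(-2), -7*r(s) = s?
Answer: 295/7 ≈ 42.143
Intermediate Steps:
r(s) = -s/7
j(w) = -4*w (j(w) = (2*w)*(-2) = -4*w)
j(-10)*r(11) + 105 = (-4*(-10))*(-⅐*11) + 105 = 40*(-11/7) + 105 = -440/7 + 105 = 295/7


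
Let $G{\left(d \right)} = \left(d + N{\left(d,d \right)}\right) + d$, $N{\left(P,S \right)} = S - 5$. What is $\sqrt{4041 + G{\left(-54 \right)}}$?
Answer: $\sqrt{3874} \approx 62.241$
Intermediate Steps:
$N{\left(P,S \right)} = -5 + S$ ($N{\left(P,S \right)} = S - 5 = -5 + S$)
$G{\left(d \right)} = -5 + 3 d$ ($G{\left(d \right)} = \left(d + \left(-5 + d\right)\right) + d = \left(-5 + 2 d\right) + d = -5 + 3 d$)
$\sqrt{4041 + G{\left(-54 \right)}} = \sqrt{4041 + \left(-5 + 3 \left(-54\right)\right)} = \sqrt{4041 - 167} = \sqrt{3874}$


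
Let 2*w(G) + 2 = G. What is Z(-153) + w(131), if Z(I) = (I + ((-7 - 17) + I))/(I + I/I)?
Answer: 5067/76 ≈ 66.671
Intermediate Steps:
w(G) = -1 + G/2
Z(I) = (-24 + 2*I)/(1 + I) (Z(I) = (I + (-24 + I))/(I + 1) = (-24 + 2*I)/(1 + I))
Z(-153) + w(131) = 2*(-12 - 153)/(1 - 153) + (-1 + (1/2)*131) = 2*(-165)/(-152) + (-1 + 131/2) = 2*(-1/152)*(-165) + 129/2 = 165/76 + 129/2 = 5067/76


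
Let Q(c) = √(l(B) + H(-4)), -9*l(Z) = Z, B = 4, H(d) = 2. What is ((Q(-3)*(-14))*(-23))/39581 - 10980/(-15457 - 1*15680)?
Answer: 3660/10379 + 322*√14/118743 ≈ 0.36278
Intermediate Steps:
l(Z) = -Z/9
Q(c) = √14/3 (Q(c) = √(-⅑*4 + 2) = √(-4/9 + 2) = √(14/9) = √14/3)
((Q(-3)*(-14))*(-23))/39581 - 10980/(-15457 - 1*15680) = (((√14/3)*(-14))*(-23))/39581 - 10980/(-15457 - 1*15680) = (-14*√14/3*(-23))*(1/39581) - 10980/(-15457 - 15680) = (322*√14/3)*(1/39581) - 10980/(-31137) = 322*√14/118743 - 10980*(-1/31137) = 322*√14/118743 + 3660/10379 = 3660/10379 + 322*√14/118743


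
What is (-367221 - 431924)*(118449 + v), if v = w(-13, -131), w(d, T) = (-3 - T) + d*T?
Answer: -96121160600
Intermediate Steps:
w(d, T) = -3 - T + T*d (w(d, T) = (-3 - T) + T*d = -3 - T + T*d)
v = 1831 (v = -3 - 1*(-131) - 131*(-13) = -3 + 131 + 1703 = 1831)
(-367221 - 431924)*(118449 + v) = (-367221 - 431924)*(118449 + 1831) = -799145*120280 = -96121160600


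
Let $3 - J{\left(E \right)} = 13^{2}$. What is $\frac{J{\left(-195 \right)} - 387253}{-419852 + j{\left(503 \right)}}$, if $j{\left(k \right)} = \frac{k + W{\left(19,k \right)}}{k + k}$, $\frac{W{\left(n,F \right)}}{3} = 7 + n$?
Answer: $\frac{389743514}{422370531} \approx 0.92275$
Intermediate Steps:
$J{\left(E \right)} = -166$ ($J{\left(E \right)} = 3 - 13^{2} = 3 - 169 = -166$)
$W{\left(n,F \right)} = 21 + 3 n$ ($W{\left(n,F \right)} = 3 \left(7 + n\right) = 21 + 3 n$)
$j{\left(k \right)} = \frac{78 + k}{2 k}$ ($j{\left(k \right)} = \frac{k + \left(21 + 3 \cdot 19\right)}{k + k} = \frac{k + \left(21 + 57\right)}{2 k} = \left(k + 78\right) \frac{1}{2 k} = \left(78 + k\right) \frac{1}{2 k} = \frac{78 + k}{2 k}$)
$\frac{J{\left(-195 \right)} - 387253}{-419852 + j{\left(503 \right)}} = \frac{-166 - 387253}{-419852 + \frac{78 + 503}{2 \cdot 503}} = - \frac{387419}{-419852 + \frac{1}{2} \cdot \frac{1}{503} \cdot 581} = - \frac{387419}{-419852 + \frac{581}{1006}} = - \frac{387419}{- \frac{422370531}{1006}} = \left(-387419\right) \left(- \frac{1006}{422370531}\right) = \frac{389743514}{422370531}$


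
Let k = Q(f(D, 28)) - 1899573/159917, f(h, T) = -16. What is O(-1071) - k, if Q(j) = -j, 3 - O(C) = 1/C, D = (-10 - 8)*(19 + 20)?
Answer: -191921791/171271107 ≈ -1.1206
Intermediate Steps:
D = -702 (D = -18*39 = -702)
O(C) = 3 - 1/C
k = 659099/159917 (k = -1*(-16) - 1899573/159917 = 16 - 1899573/159917 = 659099/159917 ≈ 4.1215)
O(-1071) - k = (3 - 1/(-1071)) - 1*659099/159917 = (3 - 1*(-1/1071)) - 659099/159917 = (3 + 1/1071) - 659099/159917 = 3214/1071 - 659099/159917 = -191921791/171271107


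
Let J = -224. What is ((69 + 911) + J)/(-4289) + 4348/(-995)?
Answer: -19400792/4267555 ≈ -4.5461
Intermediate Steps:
((69 + 911) + J)/(-4289) + 4348/(-995) = ((69 + 911) - 224)/(-4289) + 4348/(-995) = (980 - 224)*(-1/4289) + 4348*(-1/995) = 756*(-1/4289) - 4348/995 = -756/4289 - 4348/995 = -19400792/4267555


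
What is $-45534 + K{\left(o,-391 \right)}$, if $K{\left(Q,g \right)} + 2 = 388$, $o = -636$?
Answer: $-45148$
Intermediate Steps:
$K{\left(Q,g \right)} = 386$ ($K{\left(Q,g \right)} = -2 + 388 = 386$)
$-45534 + K{\left(o,-391 \right)} = -45534 + 386 = -45148$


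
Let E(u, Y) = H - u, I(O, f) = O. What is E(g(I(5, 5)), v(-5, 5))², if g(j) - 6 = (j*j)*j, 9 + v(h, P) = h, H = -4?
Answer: 18225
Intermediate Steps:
v(h, P) = -9 + h
g(j) = 6 + j³ (g(j) = 6 + (j*j)*j = 6 + j²*j = 6 + j³)
E(u, Y) = -4 - u
E(g(I(5, 5)), v(-5, 5))² = (-4 - (6 + 5³))² = (-4 - (6 + 125))² = (-4 - 1*131)² = (-4 - 131)² = (-135)² = 18225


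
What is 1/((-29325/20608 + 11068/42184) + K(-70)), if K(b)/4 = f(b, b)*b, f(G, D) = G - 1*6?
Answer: 4724608/100534174781 ≈ 4.6995e-5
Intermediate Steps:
f(G, D) = -6 + G (f(G, D) = G - 6 = -6 + G)
K(b) = 4*b*(-6 + b) (K(b) = 4*((-6 + b)*b) = 4*(b*(-6 + b)) = 4*b*(-6 + b))
1/((-29325/20608 + 11068/42184) + K(-70)) = 1/((-29325/20608 + 11068/42184) + 4*(-70)*(-6 - 70)) = 1/((-29325*1/20608 + 11068*(1/42184)) + 4*(-70)*(-76)) = 1/((-1275/896 + 2767/10546) + 21280) = 1/(-5483459/4724608 + 21280) = 1/(100534174781/4724608) = 4724608/100534174781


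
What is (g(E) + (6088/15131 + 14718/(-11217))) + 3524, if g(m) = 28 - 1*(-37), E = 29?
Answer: 202995519847/56574809 ≈ 3588.1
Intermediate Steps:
g(m) = 65 (g(m) = 28 + 37 = 65)
(g(E) + (6088/15131 + 14718/(-11217))) + 3524 = (65 + (6088/15131 + 14718/(-11217))) + 3524 = (65 + (6088*(1/15131) + 14718*(-1/11217))) + 3524 = (65 + (6088/15131 - 4906/3739)) + 3524 = (65 - 51469654/56574809) + 3524 = 3625892931/56574809 + 3524 = 202995519847/56574809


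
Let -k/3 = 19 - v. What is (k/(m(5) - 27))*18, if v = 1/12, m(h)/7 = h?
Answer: -2043/16 ≈ -127.69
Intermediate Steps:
m(h) = 7*h
v = 1/12 ≈ 0.083333
k = -227/4 (k = -3*(19 - 1*1/12) = -3*(19 - 1/12) = -3*227/12 = -227/4 ≈ -56.750)
(k/(m(5) - 27))*18 = -227/(4*(7*5 - 27))*18 = -227/(4*(35 - 27))*18 = -227/4/8*18 = -227/4*⅛*18 = -227/32*18 = -2043/16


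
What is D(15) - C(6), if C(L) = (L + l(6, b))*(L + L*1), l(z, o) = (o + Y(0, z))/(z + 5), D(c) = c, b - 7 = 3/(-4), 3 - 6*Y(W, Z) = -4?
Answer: -716/11 ≈ -65.091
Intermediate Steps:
Y(W, Z) = 7/6 (Y(W, Z) = ½ - ⅙*(-4) = ½ + ⅔ = 7/6)
b = 25/4 (b = 7 + 3/(-4) = 7 + 3*(-¼) = 7 - ¾ = 25/4 ≈ 6.2500)
l(z, o) = (7/6 + o)/(5 + z) (l(z, o) = (o + 7/6)/(z + 5) = (7/6 + o)/(5 + z))
C(L) = 2*L*(89/132 + L) (C(L) = (L + (7/6 + 25/4)/(5 + 6))*(L + L*1) = (L + (89/12)/11)*(L + L) = (L + (1/11)*(89/12))*(2*L) = (L + 89/132)*(2*L) = (89/132 + L)*(2*L) = 2*L*(89/132 + L))
D(15) - C(6) = 15 - 6*(89 + 132*6)/66 = 15 - 6*(89 + 792)/66 = 15 - 6*881/66 = 15 - 1*881/11 = 15 - 881/11 = -716/11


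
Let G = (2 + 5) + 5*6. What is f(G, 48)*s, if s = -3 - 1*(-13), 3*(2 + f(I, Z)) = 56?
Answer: 500/3 ≈ 166.67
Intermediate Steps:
G = 37 (G = 7 + 30 = 37)
f(I, Z) = 50/3 (f(I, Z) = -2 + (⅓)*56 = -2 + 56/3 = 50/3)
s = 10 (s = -3 + 13 = 10)
f(G, 48)*s = (50/3)*10 = 500/3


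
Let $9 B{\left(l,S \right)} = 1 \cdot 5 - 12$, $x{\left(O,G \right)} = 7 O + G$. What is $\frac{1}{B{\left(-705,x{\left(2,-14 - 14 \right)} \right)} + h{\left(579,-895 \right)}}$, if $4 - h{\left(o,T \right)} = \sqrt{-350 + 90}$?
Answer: $\frac{261}{21901} + \frac{162 i \sqrt{65}}{21901} \approx 0.011917 + 0.059636 i$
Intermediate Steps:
$h{\left(o,T \right)} = 4 - 2 i \sqrt{65}$ ($h{\left(o,T \right)} = 4 - \sqrt{-350 + 90} = 4 - \sqrt{-260} = 4 - 2 i \sqrt{65}$)
$x{\left(O,G \right)} = G + 7 O$
$B{\left(l,S \right)} = - \frac{7}{9}$ ($B{\left(l,S \right)} = \frac{1 \cdot 5 - 12}{9} = \frac{5 - 12}{9} = \frac{1}{9} \left(-7\right) = - \frac{7}{9}$)
$\frac{1}{B{\left(-705,x{\left(2,-14 - 14 \right)} \right)} + h{\left(579,-895 \right)}} = \frac{1}{- \frac{7}{9} + \left(4 - 2 i \sqrt{65}\right)} = \frac{1}{\frac{29}{9} - 2 i \sqrt{65}}$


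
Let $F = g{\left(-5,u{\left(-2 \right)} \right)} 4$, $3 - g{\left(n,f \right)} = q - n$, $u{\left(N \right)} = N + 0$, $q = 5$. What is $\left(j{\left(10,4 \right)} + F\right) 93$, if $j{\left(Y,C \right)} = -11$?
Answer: $-3627$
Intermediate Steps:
$u{\left(N \right)} = N$
$g{\left(n,f \right)} = -2 + n$ ($g{\left(n,f \right)} = 3 - \left(5 - n\right) = 3 + \left(-5 + n\right) = -2 + n$)
$F = -28$ ($F = \left(-2 - 5\right) 4 = \left(-7\right) 4 = -28$)
$\left(j{\left(10,4 \right)} + F\right) 93 = \left(-11 - 28\right) 93 = \left(-39\right) 93 = -3627$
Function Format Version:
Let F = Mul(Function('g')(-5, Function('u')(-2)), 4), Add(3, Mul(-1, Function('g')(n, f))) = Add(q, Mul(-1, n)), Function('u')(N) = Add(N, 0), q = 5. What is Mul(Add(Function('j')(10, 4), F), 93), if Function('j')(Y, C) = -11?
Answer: -3627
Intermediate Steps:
Function('u')(N) = N
Function('g')(n, f) = Add(-2, n) (Function('g')(n, f) = Add(3, Mul(-1, Add(5, Mul(-1, n)))) = Add(3, Add(-5, n)) = Add(-2, n))
F = -28 (F = Mul(Add(-2, -5), 4) = Mul(-7, 4) = -28)
Mul(Add(Function('j')(10, 4), F), 93) = Mul(Add(-11, -28), 93) = Mul(-39, 93) = -3627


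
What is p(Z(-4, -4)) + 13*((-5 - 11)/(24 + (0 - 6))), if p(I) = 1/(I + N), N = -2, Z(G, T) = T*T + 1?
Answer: -517/45 ≈ -11.489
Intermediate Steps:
Z(G, T) = 1 + T² (Z(G, T) = T² + 1 = 1 + T²)
p(I) = 1/(-2 + I) (p(I) = 1/(I - 2) = 1/(-2 + I))
p(Z(-4, -4)) + 13*((-5 - 11)/(24 + (0 - 6))) = 1/(-2 + (1 + (-4)²)) + 13*((-5 - 11)/(24 + (0 - 6))) = 1/(-2 + (1 + 16)) + 13*(-16/(24 - 6)) = 1/(-2 + 17) + 13*(-16/18) = 1/15 + 13*(-16*1/18) = 1/15 + 13*(-8/9) = 1/15 - 104/9 = -517/45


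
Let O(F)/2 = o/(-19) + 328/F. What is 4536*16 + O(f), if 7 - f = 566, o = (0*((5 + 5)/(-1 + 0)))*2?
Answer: 40569328/559 ≈ 72575.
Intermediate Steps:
o = 0 (o = (0*(10/(-1)))*2 = (0*(10*(-1)))*2 = (0*(-10))*2 = 0*2 = 0)
f = -559 (f = 7 - 1*566 = 7 - 566 = -559)
O(F) = 656/F (O(F) = 2*(0/(-19) + 328/F) = 2*(0*(-1/19) + 328/F) = 2*(0 + 328/F) = 2*(328/F) = 656/F)
4536*16 + O(f) = 4536*16 + 656/(-559) = 72576 + 656*(-1/559) = 72576 - 656/559 = 40569328/559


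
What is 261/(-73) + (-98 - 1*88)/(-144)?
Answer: -4001/1752 ≈ -2.2837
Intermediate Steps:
261/(-73) + (-98 - 1*88)/(-144) = 261*(-1/73) + (-98 - 88)*(-1/144) = -261/73 - 186*(-1/144) = -261/73 + 31/24 = -4001/1752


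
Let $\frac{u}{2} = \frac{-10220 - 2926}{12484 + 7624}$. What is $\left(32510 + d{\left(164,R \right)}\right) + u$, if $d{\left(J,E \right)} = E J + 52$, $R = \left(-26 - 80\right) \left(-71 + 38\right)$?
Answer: $\frac{3047531745}{5027} \approx 6.0623 \cdot 10^{5}$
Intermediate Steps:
$R = 3498$ ($R = \left(-106\right) \left(-33\right) = 3498$)
$d{\left(J,E \right)} = 52 + E J$
$u = - \frac{6573}{5027}$ ($u = 2 \frac{-10220 - 2926}{12484 + 7624} = 2 \left(- \frac{13146}{20108}\right) = 2 \left(\left(-13146\right) \frac{1}{20108}\right) = 2 \left(- \frac{6573}{10054}\right) = - \frac{6573}{5027} \approx -1.3075$)
$\left(32510 + d{\left(164,R \right)}\right) + u = \left(32510 + \left(52 + 3498 \cdot 164\right)\right) - \frac{6573}{5027} = \left(32510 + \left(52 + 573672\right)\right) - \frac{6573}{5027} = \left(32510 + 573724\right) - \frac{6573}{5027} = 606234 - \frac{6573}{5027} = \frac{3047531745}{5027}$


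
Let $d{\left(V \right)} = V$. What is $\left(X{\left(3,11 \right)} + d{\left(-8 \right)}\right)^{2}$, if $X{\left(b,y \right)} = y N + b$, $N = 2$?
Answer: $289$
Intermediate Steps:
$X{\left(b,y \right)} = b + 2 y$ ($X{\left(b,y \right)} = y 2 + b = 2 y + b = b + 2 y$)
$\left(X{\left(3,11 \right)} + d{\left(-8 \right)}\right)^{2} = \left(\left(3 + 2 \cdot 11\right) - 8\right)^{2} = \left(\left(3 + 22\right) - 8\right)^{2} = \left(25 - 8\right)^{2} = 17^{2} = 289$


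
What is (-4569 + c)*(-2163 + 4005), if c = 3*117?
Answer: -7769556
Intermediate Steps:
c = 351
(-4569 + c)*(-2163 + 4005) = (-4569 + 351)*(-2163 + 4005) = -4218*1842 = -7769556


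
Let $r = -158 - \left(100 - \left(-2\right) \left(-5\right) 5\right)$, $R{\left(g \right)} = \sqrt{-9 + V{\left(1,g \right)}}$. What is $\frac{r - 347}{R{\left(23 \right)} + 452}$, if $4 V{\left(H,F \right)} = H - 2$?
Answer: $- \frac{1003440}{817253} + \frac{1110 i \sqrt{37}}{817253} \approx -1.2278 + 0.0082617 i$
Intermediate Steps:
$V{\left(H,F \right)} = - \frac{1}{2} + \frac{H}{4}$ ($V{\left(H,F \right)} = \frac{H - 2}{4} = \frac{-2 + H}{4} = - \frac{1}{2} + \frac{H}{4}$)
$R{\left(g \right)} = \frac{i \sqrt{37}}{2}$ ($R{\left(g \right)} = \sqrt{-9 + \left(- \frac{1}{2} + \frac{1}{4} \cdot 1\right)} = \sqrt{-9 + \left(- \frac{1}{2} + \frac{1}{4}\right)} = \sqrt{-9 - \frac{1}{4}} = \sqrt{- \frac{37}{4}} = \frac{i \sqrt{37}}{2}$)
$r = -208$ ($r = -158 + \left(10 \cdot 5 - 100\right) = -158 + \left(50 - 100\right) = -158 - 50 = -208$)
$\frac{r - 347}{R{\left(23 \right)} + 452} = \frac{-208 - 347}{\frac{i \sqrt{37}}{2} + 452} = - \frac{555}{452 + \frac{i \sqrt{37}}{2}}$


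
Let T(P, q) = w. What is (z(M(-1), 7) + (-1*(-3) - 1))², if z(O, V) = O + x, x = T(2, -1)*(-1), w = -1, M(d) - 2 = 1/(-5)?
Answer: 576/25 ≈ 23.040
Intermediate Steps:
M(d) = 9/5 (M(d) = 2 + 1/(-5) = 2 - ⅕ = 9/5)
T(P, q) = -1
x = 1 (x = -1*(-1) = 1)
z(O, V) = 1 + O (z(O, V) = O + 1 = 1 + O)
(z(M(-1), 7) + (-1*(-3) - 1))² = ((1 + 9/5) + (-1*(-3) - 1))² = (14/5 + (3 - 1))² = (14/5 + 2)² = (24/5)² = 576/25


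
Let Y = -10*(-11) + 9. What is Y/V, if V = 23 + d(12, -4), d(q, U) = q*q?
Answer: 119/167 ≈ 0.71257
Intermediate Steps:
d(q, U) = q²
V = 167 (V = 23 + 12² = 23 + 144 = 167)
Y = 119 (Y = 110 + 9 = 119)
Y/V = 119/167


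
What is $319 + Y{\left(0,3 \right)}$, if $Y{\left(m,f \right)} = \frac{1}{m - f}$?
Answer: $\frac{956}{3} \approx 318.67$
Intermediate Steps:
$319 + Y{\left(0,3 \right)} = 319 - \frac{1}{3 - 0} = 319 - \frac{1}{3 + 0} = 319 - \frac{1}{3} = \frac{956}{3}$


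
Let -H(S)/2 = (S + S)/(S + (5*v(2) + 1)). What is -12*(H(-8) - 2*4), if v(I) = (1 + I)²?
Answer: 1632/19 ≈ 85.895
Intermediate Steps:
H(S) = -4*S/(46 + S) (H(S) = -2*(S + S)/(S + (5*(1 + 2)² + 1)) = -2*2*S/(S + (5*3² + 1)) = -2*2*S/(S + (5*9 + 1)) = -2*2*S/(S + (45 + 1)) = -2*2*S/(S + 46) = -2*2*S/(46 + S) = -4*S/(46 + S))
-12*(H(-8) - 2*4) = -12*(-4*(-8)/(46 - 8) - 2*4) = -12*(-4*(-8)/38 - 8) = -12*(-4*(-8)*1/38 - 8) = -12*(16/19 - 8) = -12*(-136/19) = 1632/19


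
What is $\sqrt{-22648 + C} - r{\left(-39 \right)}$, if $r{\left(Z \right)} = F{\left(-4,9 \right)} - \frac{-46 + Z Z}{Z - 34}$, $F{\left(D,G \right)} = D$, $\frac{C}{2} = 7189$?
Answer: $- \frac{1183}{73} + i \sqrt{8270} \approx -16.205 + 90.94 i$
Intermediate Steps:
$C = 14378$ ($C = 2 \cdot 7189 = 14378$)
$r{\left(Z \right)} = -4 - \frac{-46 + Z^{2}}{-34 + Z}$ ($r{\left(Z \right)} = -4 - \frac{-46 + Z Z}{Z - 34} = -4 - \frac{-46 + Z^{2}}{-34 + Z}$)
$\sqrt{-22648 + C} - r{\left(-39 \right)} = \sqrt{-22648 + 14378} - \frac{182 - \left(-39\right)^{2} - -156}{-34 - 39} = \sqrt{-8270} - \frac{182 - 1521 + 156}{-73} = i \sqrt{8270} - - \frac{182 - 1521 + 156}{73} = i \sqrt{8270} - \left(- \frac{1}{73}\right) \left(-1183\right) = i \sqrt{8270} - \frac{1183}{73} = - \frac{1183}{73} + i \sqrt{8270}$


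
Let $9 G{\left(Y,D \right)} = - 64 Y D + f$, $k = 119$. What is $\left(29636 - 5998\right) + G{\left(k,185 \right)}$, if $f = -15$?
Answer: $- \frac{1196233}{9} \approx -1.3291 \cdot 10^{5}$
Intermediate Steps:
$G{\left(Y,D \right)} = - \frac{5}{3} - \frac{64 D Y}{9}$ ($G{\left(Y,D \right)} = \frac{- 64 Y D - 15}{9} = \frac{- 64 D Y - 15}{9} = \frac{-15 - 64 D Y}{9} = - \frac{5}{3} - \frac{64 D Y}{9}$)
$\left(29636 - 5998\right) + G{\left(k,185 \right)} = \left(29636 - 5998\right) - \left(\frac{5}{3} + \frac{11840}{9} \cdot 119\right) = 23638 - \frac{1408975}{9} = - \frac{1196233}{9}$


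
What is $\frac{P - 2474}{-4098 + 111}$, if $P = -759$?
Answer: $\frac{3233}{3987} \approx 0.81089$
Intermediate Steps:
$\frac{P - 2474}{-4098 + 111} = \frac{-759 - 2474}{-4098 + 111} = - \frac{3233}{-3987} = \left(-3233\right) \left(- \frac{1}{3987}\right) = \frac{3233}{3987}$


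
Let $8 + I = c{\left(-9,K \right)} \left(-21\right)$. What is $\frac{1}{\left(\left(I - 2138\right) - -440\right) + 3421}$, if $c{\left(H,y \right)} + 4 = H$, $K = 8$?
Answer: $\frac{1}{1988} \approx 0.00050302$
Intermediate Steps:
$c{\left(H,y \right)} = -4 + H$
$I = 265$ ($I = -8 + \left(-4 - 9\right) \left(-21\right) = -8 - -273 = -8 + 273 = 265$)
$\frac{1}{\left(\left(I - 2138\right) - -440\right) + 3421} = \frac{1}{\left(\left(265 - 2138\right) - -440\right) + 3421} = \frac{1}{\left(-1873 + \left(-1094 + 1534\right)\right) + 3421} = \frac{1}{\left(-1873 + 440\right) + 3421} = \frac{1}{-1433 + 3421} = \frac{1}{1988}$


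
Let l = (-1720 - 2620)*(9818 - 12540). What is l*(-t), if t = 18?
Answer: -212642640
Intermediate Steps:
l = 11813480 (l = -4340*(-2722) = 11813480)
l*(-t) = 11813480*(-1*18) = 11813480*(-18) = -212642640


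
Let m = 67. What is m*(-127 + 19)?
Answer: -7236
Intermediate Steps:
m*(-127 + 19) = 67*(-127 + 19) = 67*(-108) = -7236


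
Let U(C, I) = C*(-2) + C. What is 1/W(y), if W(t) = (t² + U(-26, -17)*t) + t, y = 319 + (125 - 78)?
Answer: 1/143838 ≈ 6.9523e-6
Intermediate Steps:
U(C, I) = -C (U(C, I) = -2*C + C = -C)
y = 366 (y = 319 + 47 = 366)
W(t) = t² + 27*t (W(t) = (t² + (-1*(-26))*t) + t = (t² + 26*t) + t = t² + 27*t)
1/W(y) = 1/(366*(27 + 366)) = 1/(366*393) = 1/143838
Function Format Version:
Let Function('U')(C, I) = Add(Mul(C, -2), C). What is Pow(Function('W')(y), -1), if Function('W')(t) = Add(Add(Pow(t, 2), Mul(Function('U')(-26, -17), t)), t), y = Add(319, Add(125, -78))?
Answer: Rational(1, 143838) ≈ 6.9523e-6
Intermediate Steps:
Function('U')(C, I) = Mul(-1, C) (Function('U')(C, I) = Add(Mul(-2, C), C) = Mul(-1, C))
y = 366 (y = Add(319, 47) = 366)
Function('W')(t) = Add(Pow(t, 2), Mul(27, t)) (Function('W')(t) = Add(Add(Pow(t, 2), Mul(Mul(-1, -26), t)), t) = Add(Add(Pow(t, 2), Mul(26, t)), t) = Add(Pow(t, 2), Mul(27, t)))
Pow(Function('W')(y), -1) = Pow(Mul(366, Add(27, 366)), -1) = Pow(Mul(366, 393), -1) = Pow(143838, -1) = Rational(1, 143838)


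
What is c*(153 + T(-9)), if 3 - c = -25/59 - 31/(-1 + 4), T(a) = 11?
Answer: 399340/177 ≈ 2256.2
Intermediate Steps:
c = 2435/177 (c = 3 - (-25/59 - 31/(-1 + 4)) = 3 - (-25*1/59 - 31/(1*3)) = 3 - (-25/59 - 31/3) = 3 - 1*(-1904/177) = 3 + 1904/177 = 2435/177 ≈ 13.757)
c*(153 + T(-9)) = 2435*(153 + 11)/177 = (2435/177)*164 = 399340/177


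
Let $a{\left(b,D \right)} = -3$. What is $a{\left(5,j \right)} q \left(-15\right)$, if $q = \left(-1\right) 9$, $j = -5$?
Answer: $-405$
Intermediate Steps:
$q = -9$
$a{\left(5,j \right)} q \left(-15\right) = \left(-3\right) \left(-9\right) \left(-15\right) = 27 \left(-15\right) = -405$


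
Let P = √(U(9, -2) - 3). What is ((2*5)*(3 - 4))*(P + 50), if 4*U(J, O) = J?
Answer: -500 - 5*I*√3 ≈ -500.0 - 8.6602*I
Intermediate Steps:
U(J, O) = J/4
P = I*√3/2 (P = √((¼)*9 - 3) = √(9/4 - 3) = √(-¾) = I*√3/2 ≈ 0.86602*I)
((2*5)*(3 - 4))*(P + 50) = ((2*5)*(3 - 4))*(I*√3/2 + 50) = (10*(-1))*(50 + I*√3/2) = -10*(50 + I*√3/2) = -500 - 5*I*√3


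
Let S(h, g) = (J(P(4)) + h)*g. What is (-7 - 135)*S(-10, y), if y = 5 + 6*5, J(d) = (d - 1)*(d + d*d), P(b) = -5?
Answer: 646100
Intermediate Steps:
J(d) = (-1 + d)*(d + d²)
y = 35 (y = 5 + 30 = 35)
S(h, g) = g*(-120 + h) (S(h, g) = (((-5)³ - 1*(-5)) + h)*g = ((-125 + 5) + h)*g = (-120 + h)*g = g*(-120 + h))
(-7 - 135)*S(-10, y) = (-7 - 135)*(35*(-120 - 10)) = -4970*(-130) = -142*(-4550) = 646100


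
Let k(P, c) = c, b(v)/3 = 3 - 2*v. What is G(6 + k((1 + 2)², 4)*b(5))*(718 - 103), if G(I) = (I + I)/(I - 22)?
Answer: 4797/5 ≈ 959.40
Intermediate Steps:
b(v) = 9 - 6*v (b(v) = 3*(3 - 2*v) = 9 - 6*v)
G(I) = 2*I/(-22 + I) (G(I) = (2*I)/(-22 + I) = 2*I/(-22 + I))
G(6 + k((1 + 2)², 4)*b(5))*(718 - 103) = (2*(6 + 4*(9 - 6*5))/(-22 + (6 + 4*(9 - 6*5))))*(718 - 103) = (2*(6 + 4*(9 - 30))/(-22 + (6 + 4*(9 - 30))))*615 = (2*(6 + 4*(-21))/(-22 + (6 + 4*(-21))))*615 = (2*(6 - 84)/(-22 + (6 - 84)))*615 = (2*(-78)/(-22 - 78))*615 = (2*(-78)/(-100))*615 = (2*(-78)*(-1/100))*615 = (39/25)*615 = 4797/5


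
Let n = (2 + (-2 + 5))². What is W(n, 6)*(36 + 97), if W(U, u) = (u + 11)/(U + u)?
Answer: 2261/31 ≈ 72.935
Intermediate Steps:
n = 25 (n = (2 + 3)² = 5² = 25)
W(U, u) = (11 + u)/(U + u)
W(n, 6)*(36 + 97) = ((11 + 6)/(25 + 6))*(36 + 97) = (17/31)*133 = 2261/31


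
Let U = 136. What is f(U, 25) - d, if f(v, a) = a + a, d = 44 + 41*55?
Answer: -2249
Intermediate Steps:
d = 2299 (d = 44 + 2255 = 2299)
f(v, a) = 2*a
f(U, 25) - d = 2*25 - 1*2299 = 50 - 2299 = -2249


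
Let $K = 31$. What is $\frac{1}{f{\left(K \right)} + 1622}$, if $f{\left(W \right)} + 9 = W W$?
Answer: $\frac{1}{2574} \approx 0.0003885$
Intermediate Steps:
$f{\left(W \right)} = -9 + W^{2}$ ($f{\left(W \right)} = -9 + W W = -9 + W^{2}$)
$\frac{1}{f{\left(K \right)} + 1622} = \frac{1}{\left(-9 + 31^{2}\right) + 1622} = \frac{1}{\left(-9 + 961\right) + 1622} = \frac{1}{952 + 1622} = \frac{1}{2574}$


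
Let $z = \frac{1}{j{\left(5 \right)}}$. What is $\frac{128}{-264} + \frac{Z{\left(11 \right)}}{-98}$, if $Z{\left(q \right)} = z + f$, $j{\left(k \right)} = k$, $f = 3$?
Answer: $- \frac{4184}{8085} \approx -0.5175$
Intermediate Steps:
$z = \frac{1}{5} \approx 0.2$
$Z{\left(q \right)} = \frac{16}{5}$ ($Z{\left(q \right)} = \frac{1}{5} + 3 = \frac{16}{5}$)
$\frac{128}{-264} + \frac{Z{\left(11 \right)}}{-98} = \frac{128}{-264} + \frac{16}{5 \left(-98\right)} = 128 \left(- \frac{1}{264}\right) + \frac{16}{5} \left(- \frac{1}{98}\right) = - \frac{16}{33} - \frac{8}{245} = - \frac{4184}{8085}$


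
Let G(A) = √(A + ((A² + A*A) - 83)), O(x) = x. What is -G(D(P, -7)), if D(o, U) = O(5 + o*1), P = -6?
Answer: -I*√82 ≈ -9.0554*I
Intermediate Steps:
D(o, U) = 5 + o (D(o, U) = 5 + o*1 = 5 + o)
G(A) = √(-83 + A + 2*A²) (G(A) = √(A + ((A² + A²) - 83)) = √(A + (2*A² - 83)) = √(A + (-83 + 2*A²)) = √(-83 + A + 2*A²))
-G(D(P, -7)) = -√(-83 + (5 - 6) + 2*(5 - 6)²) = -√(-83 - 1 + 2*(-1)²) = -√(-83 - 1 + 2*1) = -√(-83 - 1 + 2) = -√(-82) = -I*√82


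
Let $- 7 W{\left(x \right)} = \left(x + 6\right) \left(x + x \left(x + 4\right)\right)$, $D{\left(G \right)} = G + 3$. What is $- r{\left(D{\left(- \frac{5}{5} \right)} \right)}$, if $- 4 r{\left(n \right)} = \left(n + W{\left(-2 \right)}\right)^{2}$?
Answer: $\frac{361}{49} \approx 7.3673$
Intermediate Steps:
$D{\left(G \right)} = 3 + G$
$W{\left(x \right)} = - \frac{\left(6 + x\right) \left(x + x \left(4 + x\right)\right)}{7}$ ($W{\left(x \right)} = - \frac{\left(x + 6\right) \left(x + x \left(x + 4\right)\right)}{7} = - \frac{\left(6 + x\right) \left(x + x \left(4 + x\right)\right)}{7}$)
$r{\left(n \right)} = - \frac{\left(\frac{24}{7} + n\right)^{2}}{4}$ ($r{\left(n \right)} = - \frac{\left(n - - \frac{2 \left(30 + \left(-2\right)^{2} + 11 \left(-2\right)\right)}{7}\right)^{2}}{4} = - \frac{\left(n - - \frac{2 \left(30 + 4 - 22\right)}{7}\right)^{2}}{4} = - \frac{\left(n - \left(- \frac{2}{7}\right) 12\right)^{2}}{4} = - \frac{\left(n + \frac{24}{7}\right)^{2}}{4} = - \frac{\left(\frac{24}{7} + n\right)^{2}}{4}$)
$- r{\left(D{\left(- \frac{5}{5} \right)} \right)} = - \frac{\left(-1\right) \left(24 + 7 \left(3 - \frac{5}{5}\right)\right)^{2}}{196} = - \frac{\left(-1\right) \left(24 + 7 \left(3 - 1\right)\right)^{2}}{196} = - \frac{\left(-1\right) \left(24 + 7 \cdot 2\right)^{2}}{196} = - \frac{\left(-1\right) \left(24 + 14\right)^{2}}{196} = - \frac{\left(-1\right) 38^{2}}{196} = - \frac{\left(-1\right) 1444}{196} = \left(-1\right) \left(- \frac{361}{49}\right) = \frac{361}{49}$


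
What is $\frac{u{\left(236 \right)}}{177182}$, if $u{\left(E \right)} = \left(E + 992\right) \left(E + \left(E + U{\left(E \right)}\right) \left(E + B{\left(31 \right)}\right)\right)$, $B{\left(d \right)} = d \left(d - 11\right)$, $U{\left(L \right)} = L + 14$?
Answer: $\frac{255578728}{88591} \approx 2884.9$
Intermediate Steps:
$U{\left(L \right)} = 14 + L$
$B{\left(d \right)} = d \left(-11 + d\right)$
$u{\left(E \right)} = \left(992 + E\right) \left(E + \left(14 + 2 E\right) \left(620 + E\right)\right)$ ($u{\left(E \right)} = \left(E + 992\right) \left(E + \left(E + \left(14 + E\right)\right) \left(E + 31 \left(-11 + 31\right)\right)\right) = \left(992 + E\right) \left(E + \left(14 + 2 E\right) \left(E + 31 \cdot 20\right)\right) = \left(992 + E\right) \left(E + \left(14 + 2 E\right) \left(E + 620\right)\right) = \left(992 + E\right) \left(E + \left(14 + 2 E\right) \left(620 + E\right)\right)$)
$\frac{u{\left(236 \right)}}{177182} = \frac{8610560 + 2 \cdot 236^{3} + 3239 \cdot 236^{2} + 1253640 \cdot 236}{177182} = \left(8610560 + 2 \cdot 13144256 + 3239 \cdot 55696 + 295859040\right) \frac{1}{177182} = \left(8610560 + 26288512 + 180399344 + 295859040\right) \frac{1}{177182} = 511157456 \cdot \frac{1}{177182} = \frac{255578728}{88591}$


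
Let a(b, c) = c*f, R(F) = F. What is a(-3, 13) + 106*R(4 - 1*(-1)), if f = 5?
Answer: 595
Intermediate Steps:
a(b, c) = 5*c (a(b, c) = c*5 = 5*c)
a(-3, 13) + 106*R(4 - 1*(-1)) = 5*13 + 106*(4 - 1*(-1)) = 65 + 106*(4 + 1) = 65 + 106*5 = 65 + 530 = 595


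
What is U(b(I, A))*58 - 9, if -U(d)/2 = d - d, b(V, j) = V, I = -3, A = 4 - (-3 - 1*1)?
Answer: -9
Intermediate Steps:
A = 8 (A = 4 - (-3 - 1) = 4 - 1*(-4) = 4 + 4 = 8)
U(d) = 0 (U(d) = -2*(d - d) = -2*0 = 0)
U(b(I, A))*58 - 9 = 0*58 - 9 = 0 - 9 = -9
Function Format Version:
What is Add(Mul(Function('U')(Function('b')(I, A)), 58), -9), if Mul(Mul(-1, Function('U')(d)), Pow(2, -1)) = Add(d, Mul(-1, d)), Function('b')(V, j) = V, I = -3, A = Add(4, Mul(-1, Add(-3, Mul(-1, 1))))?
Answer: -9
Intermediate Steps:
A = 8 (A = Add(4, Mul(-1, Add(-3, -1))) = Add(4, Mul(-1, -4)) = Add(4, 4) = 8)
Function('U')(d) = 0 (Function('U')(d) = Mul(-2, Add(d, Mul(-1, d))) = Mul(-2, 0) = 0)
Add(Mul(Function('U')(Function('b')(I, A)), 58), -9) = Add(Mul(0, 58), -9) = Add(0, -9) = -9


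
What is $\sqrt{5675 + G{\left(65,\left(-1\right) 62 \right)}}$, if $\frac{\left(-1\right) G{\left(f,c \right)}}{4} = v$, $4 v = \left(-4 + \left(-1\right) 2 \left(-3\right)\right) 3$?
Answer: $\sqrt{5669} \approx 75.293$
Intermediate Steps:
$v = \frac{3}{2}$ ($v = \frac{\left(-4 + \left(-1\right) 2 \left(-3\right)\right) 3}{4} = \frac{\left(-4 - -6\right) 3}{4} = \frac{\left(-4 + 6\right) 3}{4} = \frac{2 \cdot 3}{4} = \frac{1}{4} \cdot 6 = \frac{3}{2} \approx 1.5$)
$G{\left(f,c \right)} = -6$ ($G{\left(f,c \right)} = \left(-4\right) \frac{3}{2} = -6$)
$\sqrt{5675 + G{\left(65,\left(-1\right) 62 \right)}} = \sqrt{5675 - 6} = \sqrt{5669}$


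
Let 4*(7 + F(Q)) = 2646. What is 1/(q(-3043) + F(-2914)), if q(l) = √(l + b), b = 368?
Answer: 2618/1724181 - 20*I*√107/1724181 ≈ 0.0015184 - 0.00011999*I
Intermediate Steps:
F(Q) = 1309/2 (F(Q) = -7 + (¼)*2646 = -7 + 1323/2 = 1309/2)
q(l) = √(368 + l) (q(l) = √(l + 368) = √(368 + l))
1/(q(-3043) + F(-2914)) = 1/(√(368 - 3043) + 1309/2) = 1/(√(-2675) + 1309/2) = 1/(5*I*√107 + 1309/2) = 1/(1309/2 + 5*I*√107)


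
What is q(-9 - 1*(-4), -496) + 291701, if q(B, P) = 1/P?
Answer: 144683695/496 ≈ 2.9170e+5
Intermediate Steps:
q(-9 - 1*(-4), -496) + 291701 = 1/(-496) + 291701 = -1/496 + 291701 = 144683695/496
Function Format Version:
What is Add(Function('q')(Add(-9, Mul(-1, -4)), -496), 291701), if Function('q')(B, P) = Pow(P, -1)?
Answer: Rational(144683695, 496) ≈ 2.9170e+5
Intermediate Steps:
Add(Function('q')(Add(-9, Mul(-1, -4)), -496), 291701) = Add(Pow(-496, -1), 291701) = Add(Rational(-1, 496), 291701) = Rational(144683695, 496)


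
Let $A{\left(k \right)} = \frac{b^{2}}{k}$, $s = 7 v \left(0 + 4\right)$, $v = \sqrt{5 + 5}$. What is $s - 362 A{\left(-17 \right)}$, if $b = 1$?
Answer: $\frac{362}{17} + 28 \sqrt{10} \approx 109.84$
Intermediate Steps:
$v = \sqrt{10} \approx 3.1623$
$s = 28 \sqrt{10}$ ($s = 7 \sqrt{10} \left(0 + 4\right) = 7 \sqrt{10} \cdot 4 = 28 \sqrt{10} \approx 88.544$)
$A{\left(k \right)} = \frac{1}{k}$ ($A{\left(k \right)} = \frac{1^{2}}{k} = 1 \frac{1}{k} = \frac{1}{k}$)
$s - 362 A{\left(-17 \right)} = 28 \sqrt{10} - \frac{362}{-17} = 28 \sqrt{10} - - \frac{362}{17} = 28 \sqrt{10} + \frac{362}{17} = \frac{362}{17} + 28 \sqrt{10}$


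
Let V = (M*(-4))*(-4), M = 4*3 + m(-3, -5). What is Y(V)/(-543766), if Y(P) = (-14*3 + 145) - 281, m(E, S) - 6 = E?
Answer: 89/271883 ≈ 0.00032735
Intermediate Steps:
m(E, S) = 6 + E
M = 15 (M = 4*3 + (6 - 3) = 12 + 3 = 15)
V = 240 (V = (15*(-4))*(-4) = -60*(-4) = 240)
Y(P) = -178 (Y(P) = (-42 + 145) - 281 = 103 - 281 = -178)
Y(V)/(-543766) = -178/(-543766) = -178*(-1/543766) = 89/271883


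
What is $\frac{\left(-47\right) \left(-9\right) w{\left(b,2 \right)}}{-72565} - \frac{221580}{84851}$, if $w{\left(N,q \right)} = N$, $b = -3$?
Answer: $- \frac{15971276781}{6157212815} \approx -2.5939$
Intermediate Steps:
$\frac{\left(-47\right) \left(-9\right) w{\left(b,2 \right)}}{-72565} - \frac{221580}{84851} = \frac{\left(-47\right) \left(-9\right) \left(-3\right)}{-72565} - \frac{221580}{84851} = 423 \left(-3\right) \left(- \frac{1}{72565}\right) - \frac{221580}{84851} = \left(-1269\right) \left(- \frac{1}{72565}\right) - \frac{221580}{84851} = \frac{1269}{72565} - \frac{221580}{84851} = - \frac{15971276781}{6157212815}$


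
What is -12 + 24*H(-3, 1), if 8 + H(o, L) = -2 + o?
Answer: -324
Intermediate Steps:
H(o, L) = -10 + o (H(o, L) = -8 + (-2 + o) = -10 + o)
-12 + 24*H(-3, 1) = -12 + 24*(-10 - 3) = -12 + 24*(-13) = -12 - 312 = -324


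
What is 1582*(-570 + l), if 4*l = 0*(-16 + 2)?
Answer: -901740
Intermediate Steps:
l = 0 (l = (0*(-16 + 2))/4 = (0*(-14))/4 = (1/4)*0 = 0)
1582*(-570 + l) = 1582*(-570 + 0) = 1582*(-570) = -901740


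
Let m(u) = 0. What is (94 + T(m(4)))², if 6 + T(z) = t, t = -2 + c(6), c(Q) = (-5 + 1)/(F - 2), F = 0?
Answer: 7744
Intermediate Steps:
c(Q) = 2 (c(Q) = (-5 + 1)/(0 - 2) = -4/(-2) = -4*(-½) = 2)
t = 0 (t = -2 + 2 = 0)
T(z) = -6 (T(z) = -6 + 0 = -6)
(94 + T(m(4)))² = (94 - 6)² = 88² = 7744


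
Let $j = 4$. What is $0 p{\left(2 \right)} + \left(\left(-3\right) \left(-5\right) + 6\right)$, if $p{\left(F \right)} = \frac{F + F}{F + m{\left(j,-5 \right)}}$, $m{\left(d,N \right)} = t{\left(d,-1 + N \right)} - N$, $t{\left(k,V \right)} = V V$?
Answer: $21$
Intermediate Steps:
$t{\left(k,V \right)} = V^{2}$
$m{\left(d,N \right)} = \left(-1 + N\right)^{2} - N$
$p{\left(F \right)} = \frac{2 F}{41 + F}$ ($p{\left(F \right)} = \frac{F + F}{F - \left(-5 - \left(-1 - 5\right)^{2}\right)} = \frac{2 F}{F + \left(\left(-6\right)^{2} + 5\right)} = \frac{2 F}{F + \left(36 + 5\right)} = \frac{2 F}{F + 41} = \frac{2 F}{41 + F}$)
$0 p{\left(2 \right)} + \left(\left(-3\right) \left(-5\right) + 6\right) = 0 \cdot 2 \cdot 2 \frac{1}{41 + 2} + \left(\left(-3\right) \left(-5\right) + 6\right) = 0 \cdot 2 \cdot 2 \cdot \frac{1}{43} + \left(15 + 6\right) = 0 \cdot 2 \cdot 2 \cdot \frac{1}{43} + 21 = 0 \cdot \frac{4}{43} + 21 = 0 + 21 = 21$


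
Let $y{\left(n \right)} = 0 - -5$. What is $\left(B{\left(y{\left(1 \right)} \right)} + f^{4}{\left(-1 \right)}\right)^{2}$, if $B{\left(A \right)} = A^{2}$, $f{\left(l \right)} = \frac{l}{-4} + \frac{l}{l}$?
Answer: $\frac{49350625}{65536} \approx 753.03$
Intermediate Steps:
$y{\left(n \right)} = 5$ ($y{\left(n \right)} = 0 + 5 = 5$)
$f{\left(l \right)} = 1 - \frac{l}{4}$ ($f{\left(l \right)} = l \left(- \frac{1}{4}\right) + 1 = - \frac{l}{4} + 1 = 1 - \frac{l}{4}$)
$\left(B{\left(y{\left(1 \right)} \right)} + f^{4}{\left(-1 \right)}\right)^{2} = \left(5^{2} + \left(1 - - \frac{1}{4}\right)^{4}\right)^{2} = \left(25 + \left(1 + \frac{1}{4}\right)^{4}\right)^{2} = \left(25 + \left(\frac{5}{4}\right)^{4}\right)^{2} = \left(25 + \frac{625}{256}\right)^{2} = \left(\frac{7025}{256}\right)^{2} = \frac{49350625}{65536}$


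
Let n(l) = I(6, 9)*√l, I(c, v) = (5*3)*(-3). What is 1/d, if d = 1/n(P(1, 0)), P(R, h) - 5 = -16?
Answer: -45*I*√11 ≈ -149.25*I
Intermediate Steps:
I(c, v) = -45 (I(c, v) = 15*(-3) = -45)
P(R, h) = -11 (P(R, h) = 5 - 16 = -11)
n(l) = -45*√l
d = I*√11/495 (d = 1/(-45*I*√11) = I*√11/495 ≈ 0.0067003*I)
1/d = 1/(I*√11/495) = -45*I*√11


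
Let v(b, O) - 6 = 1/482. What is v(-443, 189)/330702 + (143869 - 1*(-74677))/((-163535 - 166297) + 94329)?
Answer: -11611731182855/12512930972364 ≈ -0.92798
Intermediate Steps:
v(b, O) = 2893/482 (v(b, O) = 6 + 1/482 = 2893/482)
v(-443, 189)/330702 + (143869 - 1*(-74677))/((-163535 - 166297) + 94329) = (2893/482)/330702 + (143869 - 1*(-74677))/((-163535 - 166297) + 94329) = (2893/482)*(1/330702) + (143869 + 74677)/(-329832 + 94329) = 2893/159398364 + 218546/(-235503) = 2893/159398364 + 218546*(-1/235503) = 2893/159398364 - 218546/235503 = -11611731182855/12512930972364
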